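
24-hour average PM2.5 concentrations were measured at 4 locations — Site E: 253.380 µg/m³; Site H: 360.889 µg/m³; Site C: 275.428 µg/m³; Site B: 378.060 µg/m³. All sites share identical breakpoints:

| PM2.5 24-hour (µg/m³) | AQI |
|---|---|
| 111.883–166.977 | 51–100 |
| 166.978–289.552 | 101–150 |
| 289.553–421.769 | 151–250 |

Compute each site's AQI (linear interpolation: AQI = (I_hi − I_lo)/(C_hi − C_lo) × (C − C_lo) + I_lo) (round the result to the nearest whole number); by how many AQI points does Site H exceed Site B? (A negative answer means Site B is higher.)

-13

Site E: 253.380 ∈ [166.978, 289.552] ↔ index [101, 150].
101 + (253.380−166.978)·(150−101)/(289.552−166.978) = 101 + 86.402·49/122.574 ≈ 135.54, so AQI = 136.
Site H: 360.889 lies in 289.553–421.769, so I_lo=151, I_hi=250, C_lo=289.553, C_hi=421.769.
(250−151)/(421.769−289.553) × (360.889−289.553) + 151 = 99/132.216 × 71.336 + 151 ≈ 204.41 → 204.
Site C: row 166.978–289.552 (AQI 101–150). (150−101)·(275.428−166.978)/(289.552−166.978) + 101 = 49·108.450/122.574 + 101 ≈ 144.35 → 144.
Site B 378.060: bracket 289.553–421.769 → index 151–250; slope 99/132.216, offset 88.507.
AQI = 151 + 99/132.216·88.507 ≈ 217.27 ⇒ 217.
AQIs: Site E=136, Site H=204, Site C=144, Site B=217. Site H (204) − Site B (217) = -13.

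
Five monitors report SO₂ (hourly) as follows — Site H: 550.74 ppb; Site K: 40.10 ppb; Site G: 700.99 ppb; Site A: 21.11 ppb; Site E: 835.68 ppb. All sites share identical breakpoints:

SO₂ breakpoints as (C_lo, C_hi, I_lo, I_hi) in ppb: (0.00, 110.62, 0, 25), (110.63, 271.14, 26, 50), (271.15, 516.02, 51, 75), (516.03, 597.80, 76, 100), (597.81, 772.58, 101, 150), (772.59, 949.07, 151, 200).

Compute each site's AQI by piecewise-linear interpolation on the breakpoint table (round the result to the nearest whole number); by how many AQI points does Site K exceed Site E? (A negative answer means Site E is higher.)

Site H: 550.74 lies in 516.03–597.80, so I_lo=76, I_hi=100, C_lo=516.03, C_hi=597.80.
(100−76)/(597.80−516.03) × (550.74−516.03) + 76 = 24/81.77 × 34.71 + 76 ≈ 86.19 → 86.
Site K: row 0.00–110.62 (AQI 0–25). (25−0)·(40.10−0.00)/(110.62−0.00) + 0 = 25·40.10/110.62 + 0 ≈ 9.06 → 9.
Site G: row 597.81–772.58 (AQI 101–150). (150−101)·(700.99−597.81)/(772.58−597.81) + 101 = 49·103.18/174.77 + 101 ≈ 129.93 → 130.
Site A 21.11: bracket 0.00–110.62 → index 0–25; slope 25/110.62, offset 21.11.
AQI = 0 + 25/110.62·21.11 ≈ 4.77 ⇒ 5.
Site E: 835.68 ∈ [772.59, 949.07] ↔ index [151, 200].
151 + (835.68−772.59)·(200−151)/(949.07−772.59) = 151 + 63.09·49/176.48 ≈ 168.52, so AQI = 169.
AQIs: Site H=86, Site K=9, Site G=130, Site A=5, Site E=169. Site K (9) − Site E (169) = -160.

-160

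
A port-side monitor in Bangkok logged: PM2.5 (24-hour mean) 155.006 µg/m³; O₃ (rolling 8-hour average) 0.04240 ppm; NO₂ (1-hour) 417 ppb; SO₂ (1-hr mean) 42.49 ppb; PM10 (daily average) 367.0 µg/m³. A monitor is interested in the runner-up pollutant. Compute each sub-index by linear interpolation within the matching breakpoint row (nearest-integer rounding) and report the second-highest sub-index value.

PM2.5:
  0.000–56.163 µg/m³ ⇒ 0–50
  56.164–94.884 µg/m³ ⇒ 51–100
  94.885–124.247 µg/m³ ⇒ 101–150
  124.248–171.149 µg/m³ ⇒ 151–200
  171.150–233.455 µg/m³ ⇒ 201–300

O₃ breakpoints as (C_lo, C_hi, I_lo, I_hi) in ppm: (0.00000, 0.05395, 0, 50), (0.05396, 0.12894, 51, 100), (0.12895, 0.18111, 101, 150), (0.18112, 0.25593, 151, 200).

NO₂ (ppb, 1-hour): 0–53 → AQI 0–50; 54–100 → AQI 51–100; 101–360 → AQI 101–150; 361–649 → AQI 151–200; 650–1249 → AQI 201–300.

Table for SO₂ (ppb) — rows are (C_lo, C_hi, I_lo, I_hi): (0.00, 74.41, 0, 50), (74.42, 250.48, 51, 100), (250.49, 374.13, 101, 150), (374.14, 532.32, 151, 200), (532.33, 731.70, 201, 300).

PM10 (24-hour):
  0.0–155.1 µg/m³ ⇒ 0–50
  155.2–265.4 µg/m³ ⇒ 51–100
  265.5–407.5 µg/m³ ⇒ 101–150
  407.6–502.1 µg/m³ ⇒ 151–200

161

PM2.5: 155.006 ∈ [124.248, 171.149] ↔ index [151, 200].
151 + (155.006−124.248)·(200−151)/(171.149−124.248) = 151 + 30.758·49/46.901 ≈ 183.13, so AQI = 183.
O₃: row 0.00000–0.05395 (AQI 0–50). (50−0)·(0.04240−0.00000)/(0.05395−0.00000) + 0 = 50·0.04240/0.05395 + 0 ≈ 39.30 → 39.
NO₂: row 361–649 (AQI 151–200). (200−151)·(417−361)/(649−361) + 151 = 49·56/288 + 151 ≈ 160.53 → 161.
SO₂: 42.49 ∈ [0.00, 74.41] ↔ index [0, 50].
0 + (42.49−0.00)·(50−0)/(74.41−0.00) = 0 + 42.49·50/74.41 ≈ 28.55, so AQI = 29.
PM10 367.0: bracket 265.5–407.5 → index 101–150; slope 49/142.0, offset 101.5.
AQI = 101 + 49/142.0·101.5 ≈ 136.02 ⇒ 136.
Sub-indices: PM2.5→183, O₃→39, NO₂→161, SO₂→29, PM10→136. Ranked high→low: 183, 161, 136, 39, 29. Second-highest sub-index = 161.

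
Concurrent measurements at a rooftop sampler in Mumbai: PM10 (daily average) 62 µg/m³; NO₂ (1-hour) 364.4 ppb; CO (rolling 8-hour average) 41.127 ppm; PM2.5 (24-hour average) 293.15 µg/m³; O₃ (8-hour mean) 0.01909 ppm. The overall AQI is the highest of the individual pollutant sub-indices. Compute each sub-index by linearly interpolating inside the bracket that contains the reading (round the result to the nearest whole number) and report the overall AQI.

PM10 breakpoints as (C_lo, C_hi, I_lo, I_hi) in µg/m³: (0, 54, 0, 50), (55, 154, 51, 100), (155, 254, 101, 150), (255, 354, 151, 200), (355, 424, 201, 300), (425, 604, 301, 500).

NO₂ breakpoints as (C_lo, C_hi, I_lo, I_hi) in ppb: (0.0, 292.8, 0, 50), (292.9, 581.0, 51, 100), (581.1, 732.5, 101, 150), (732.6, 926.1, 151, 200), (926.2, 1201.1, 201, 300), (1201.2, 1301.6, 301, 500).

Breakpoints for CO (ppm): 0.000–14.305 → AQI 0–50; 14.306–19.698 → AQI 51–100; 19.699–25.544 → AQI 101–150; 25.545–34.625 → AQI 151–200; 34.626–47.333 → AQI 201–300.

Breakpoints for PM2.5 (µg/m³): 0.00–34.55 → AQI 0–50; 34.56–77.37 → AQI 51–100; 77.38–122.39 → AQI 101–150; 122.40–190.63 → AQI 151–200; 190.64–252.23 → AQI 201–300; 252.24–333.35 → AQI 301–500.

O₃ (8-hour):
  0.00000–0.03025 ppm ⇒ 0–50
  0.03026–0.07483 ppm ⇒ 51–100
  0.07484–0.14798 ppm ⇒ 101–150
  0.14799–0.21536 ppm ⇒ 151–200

PM10: 62 lies in 55–154, so I_lo=51, I_hi=100, C_lo=55, C_hi=154.
(100−51)/(154−55) × (62−55) + 51 = 49/99 × 7 + 51 ≈ 54.46 → 54.
NO₂ 364.4: bracket 292.9–581.0 → index 51–100; slope 49/288.1, offset 71.5.
AQI = 51 + 49/288.1·71.5 ≈ 63.16 ⇒ 63.
CO: row 34.626–47.333 (AQI 201–300). (300−201)·(41.127−34.626)/(47.333−34.626) + 201 = 99·6.501/12.707 + 201 ≈ 251.65 → 252.
PM2.5 293.15: bracket 252.24–333.35 → index 301–500; slope 199/81.11, offset 40.91.
AQI = 301 + 199/81.11·40.91 ≈ 401.37 ⇒ 401.
O₃: 0.01909 lies in 0.00000–0.03025, so I_lo=0, I_hi=50, C_lo=0.00000, C_hi=0.03025.
(50−0)/(0.03025−0.00000) × (0.01909−0.00000) + 0 = 50/0.03025 × 0.01909 + 0 ≈ 31.55 → 32.
Sub-indices: PM10→54, NO₂→63, CO→252, PM2.5→401, O₃→32. Overall AQI = max = 401; dominant pollutant is PM2.5.

401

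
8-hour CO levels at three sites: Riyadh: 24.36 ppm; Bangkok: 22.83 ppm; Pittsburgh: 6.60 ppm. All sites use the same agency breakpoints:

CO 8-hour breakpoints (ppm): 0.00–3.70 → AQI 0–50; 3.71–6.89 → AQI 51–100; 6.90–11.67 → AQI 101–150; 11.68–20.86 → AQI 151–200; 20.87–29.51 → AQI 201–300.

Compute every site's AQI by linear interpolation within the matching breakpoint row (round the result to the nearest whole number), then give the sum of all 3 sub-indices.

Riyadh 24.36: bracket 20.87–29.51 → index 201–300; slope 99/8.64, offset 3.49.
AQI = 201 + 99/8.64·3.49 ≈ 240.99 ⇒ 241.
Bangkok 22.83: bracket 20.87–29.51 → index 201–300; slope 99/8.64, offset 1.96.
AQI = 201 + 99/8.64·1.96 ≈ 223.46 ⇒ 223.
Pittsburgh: row 3.71–6.89 (AQI 51–100). (100−51)·(6.60−3.71)/(6.89−3.71) + 51 = 49·2.89/3.18 + 51 ≈ 95.53 → 96.
AQIs: Riyadh=241, Bangkok=223, Pittsburgh=96. Sum = 241 + 223 + 96 = 560.

560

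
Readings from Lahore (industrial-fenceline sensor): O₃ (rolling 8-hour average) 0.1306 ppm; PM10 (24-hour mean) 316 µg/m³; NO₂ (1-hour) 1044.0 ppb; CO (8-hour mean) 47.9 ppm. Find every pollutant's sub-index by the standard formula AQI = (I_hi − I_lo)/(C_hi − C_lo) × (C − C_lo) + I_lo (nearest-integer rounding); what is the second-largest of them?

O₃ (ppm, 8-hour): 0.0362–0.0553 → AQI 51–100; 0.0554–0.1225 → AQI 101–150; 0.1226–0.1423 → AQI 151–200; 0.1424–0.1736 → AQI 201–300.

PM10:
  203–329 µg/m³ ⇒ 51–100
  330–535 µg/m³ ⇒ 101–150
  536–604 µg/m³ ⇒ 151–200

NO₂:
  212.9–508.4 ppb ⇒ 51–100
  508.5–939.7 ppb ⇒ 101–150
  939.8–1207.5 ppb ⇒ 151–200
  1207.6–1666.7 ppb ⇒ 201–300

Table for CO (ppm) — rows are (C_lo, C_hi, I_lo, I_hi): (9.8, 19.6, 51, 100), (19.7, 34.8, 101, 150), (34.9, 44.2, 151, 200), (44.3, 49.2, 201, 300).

171

O₃ 0.1306: bracket 0.1226–0.1423 → index 151–200; slope 49/0.0197, offset 0.0080.
AQI = 151 + 49/0.0197·0.0080 ≈ 170.90 ⇒ 171.
PM10: row 203–329 (AQI 51–100). (100−51)·(316−203)/(329−203) + 51 = 49·113/126 + 51 ≈ 94.94 → 95.
NO₂ 1044.0: bracket 939.8–1207.5 → index 151–200; slope 49/267.7, offset 104.2.
AQI = 151 + 49/267.7·104.2 ≈ 170.07 ⇒ 170.
CO 47.9: bracket 44.3–49.2 → index 201–300; slope 99/4.9, offset 3.6.
AQI = 201 + 99/4.9·3.6 ≈ 273.73 ⇒ 274.
Sub-indices: O₃→171, PM10→95, NO₂→170, CO→274. Ranked high→low: 274, 171, 170, 95. Second-highest sub-index = 171.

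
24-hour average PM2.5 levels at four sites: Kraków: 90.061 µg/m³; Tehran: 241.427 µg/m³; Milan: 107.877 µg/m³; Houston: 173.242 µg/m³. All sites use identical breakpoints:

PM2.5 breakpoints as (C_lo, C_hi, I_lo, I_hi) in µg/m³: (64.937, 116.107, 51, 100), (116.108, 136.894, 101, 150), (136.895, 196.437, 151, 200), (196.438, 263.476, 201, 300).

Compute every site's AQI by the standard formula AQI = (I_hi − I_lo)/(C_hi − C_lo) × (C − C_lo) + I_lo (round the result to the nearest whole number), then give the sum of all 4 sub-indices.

Kraków: 90.061 lies in 64.937–116.107, so I_lo=51, I_hi=100, C_lo=64.937, C_hi=116.107.
(100−51)/(116.107−64.937) × (90.061−64.937) + 51 = 49/51.170 × 25.124 + 51 ≈ 75.06 → 75.
Tehran: row 196.438–263.476 (AQI 201–300). (300−201)·(241.427−196.438)/(263.476−196.438) + 201 = 99·44.989/67.038 + 201 ≈ 267.44 → 267.
Milan: 107.877 ∈ [64.937, 116.107] ↔ index [51, 100].
51 + (107.877−64.937)·(100−51)/(116.107−64.937) = 51 + 42.940·49/51.170 ≈ 92.12, so AQI = 92.
Houston: 173.242 lies in 136.895–196.437, so I_lo=151, I_hi=200, C_lo=136.895, C_hi=196.437.
(200−151)/(196.437−136.895) × (173.242−136.895) + 151 = 49/59.542 × 36.347 + 151 ≈ 180.91 → 181.
AQIs: Kraków=75, Tehran=267, Milan=92, Houston=181. Sum = 75 + 267 + 92 + 181 = 615.

615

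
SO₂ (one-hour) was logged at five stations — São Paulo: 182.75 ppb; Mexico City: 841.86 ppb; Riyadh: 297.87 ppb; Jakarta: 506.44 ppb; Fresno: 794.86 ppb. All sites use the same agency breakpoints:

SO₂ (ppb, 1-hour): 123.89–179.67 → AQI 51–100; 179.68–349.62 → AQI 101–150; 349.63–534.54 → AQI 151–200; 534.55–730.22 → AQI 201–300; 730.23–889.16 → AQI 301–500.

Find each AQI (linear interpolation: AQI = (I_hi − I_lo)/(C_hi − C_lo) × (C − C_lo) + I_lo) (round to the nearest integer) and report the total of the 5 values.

São Paulo 182.75: bracket 179.68–349.62 → index 101–150; slope 49/169.94, offset 3.07.
AQI = 101 + 49/169.94·3.07 ≈ 101.89 ⇒ 102.
Mexico City: 841.86 ∈ [730.23, 889.16] ↔ index [301, 500].
301 + (841.86−730.23)·(500−301)/(889.16−730.23) = 301 + 111.63·199/158.93 ≈ 440.77, so AQI = 441.
Riyadh: row 179.68–349.62 (AQI 101–150). (150−101)·(297.87−179.68)/(349.62−179.68) + 101 = 49·118.19/169.94 + 101 ≈ 135.08 → 135.
Jakarta: 506.44 ∈ [349.63, 534.54] ↔ index [151, 200].
151 + (506.44−349.63)·(200−151)/(534.54−349.63) = 151 + 156.81·49/184.91 ≈ 192.55, so AQI = 193.
Fresno: 794.86 ∈ [730.23, 889.16] ↔ index [301, 500].
301 + (794.86−730.23)·(500−301)/(889.16−730.23) = 301 + 64.63·199/158.93 ≈ 381.92, so AQI = 382.
AQIs: São Paulo=102, Mexico City=441, Riyadh=135, Jakarta=193, Fresno=382. Sum = 102 + 441 + 135 + 193 + 382 = 1253.

1253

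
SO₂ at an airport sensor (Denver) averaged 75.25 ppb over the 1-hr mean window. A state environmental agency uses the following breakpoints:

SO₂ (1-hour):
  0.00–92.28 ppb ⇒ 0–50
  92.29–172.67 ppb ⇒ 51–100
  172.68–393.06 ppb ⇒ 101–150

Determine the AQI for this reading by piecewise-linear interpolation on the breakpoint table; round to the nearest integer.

SO₂: 75.25 ∈ [0.00, 92.28] ↔ index [0, 50].
0 + (75.25−0.00)·(50−0)/(92.28−0.00) = 0 + 75.25·50/92.28 ≈ 40.77, so AQI = 41.
AQI 41 falls in the Good category.

41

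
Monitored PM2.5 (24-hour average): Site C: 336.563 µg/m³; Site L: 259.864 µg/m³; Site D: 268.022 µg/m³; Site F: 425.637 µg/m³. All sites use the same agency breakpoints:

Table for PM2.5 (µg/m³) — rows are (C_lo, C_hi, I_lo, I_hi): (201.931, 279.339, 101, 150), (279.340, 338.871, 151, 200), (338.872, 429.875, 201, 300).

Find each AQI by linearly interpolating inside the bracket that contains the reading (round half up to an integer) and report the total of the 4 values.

774

Site C 336.563: bracket 279.340–338.871 → index 151–200; slope 49/59.531, offset 57.223.
AQI = 151 + 49/59.531·57.223 ≈ 198.10 ⇒ 198.
Site L 259.864: bracket 201.931–279.339 → index 101–150; slope 49/77.408, offset 57.933.
AQI = 101 + 49/77.408·57.933 ≈ 137.67 ⇒ 138.
Site D: row 201.931–279.339 (AQI 101–150). (150−101)·(268.022−201.931)/(279.339−201.931) + 101 = 49·66.091/77.408 + 101 ≈ 142.84 → 143.
Site F 425.637: bracket 338.872–429.875 → index 201–300; slope 99/91.003, offset 86.765.
AQI = 201 + 99/91.003·86.765 ≈ 295.39 ⇒ 295.
AQIs: Site C=198, Site L=138, Site D=143, Site F=295. Sum = 198 + 138 + 143 + 295 = 774.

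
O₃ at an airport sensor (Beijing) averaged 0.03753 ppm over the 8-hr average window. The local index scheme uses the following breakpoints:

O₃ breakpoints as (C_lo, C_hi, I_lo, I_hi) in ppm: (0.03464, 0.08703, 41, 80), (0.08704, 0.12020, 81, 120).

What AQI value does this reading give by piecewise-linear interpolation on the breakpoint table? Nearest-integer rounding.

43

O₃: 0.03753 ∈ [0.03464, 0.08703] ↔ index [41, 80].
41 + (0.03753−0.03464)·(80−41)/(0.08703−0.03464) = 41 + 0.00289·39/0.05239 ≈ 43.15, so AQI = 43.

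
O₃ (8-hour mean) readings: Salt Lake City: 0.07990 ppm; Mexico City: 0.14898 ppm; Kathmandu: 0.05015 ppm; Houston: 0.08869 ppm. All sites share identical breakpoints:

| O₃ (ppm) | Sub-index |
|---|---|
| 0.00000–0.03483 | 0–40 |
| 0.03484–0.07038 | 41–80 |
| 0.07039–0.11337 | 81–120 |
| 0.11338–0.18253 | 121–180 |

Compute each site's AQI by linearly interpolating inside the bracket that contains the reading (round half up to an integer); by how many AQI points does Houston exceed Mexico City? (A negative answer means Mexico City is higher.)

-53

Salt Lake City: row 0.07039–0.11337 (AQI 81–120). (120−81)·(0.07990−0.07039)/(0.11337−0.07039) + 81 = 39·0.00951/0.04298 + 81 ≈ 89.63 → 90.
Mexico City: 0.14898 ∈ [0.11338, 0.18253] ↔ index [121, 180].
121 + (0.14898−0.11338)·(180−121)/(0.18253−0.11338) = 121 + 0.03560·59/0.06915 ≈ 151.37, so AQI = 151.
Kathmandu: 0.05015 ∈ [0.03484, 0.07038] ↔ index [41, 80].
41 + (0.05015−0.03484)·(80−41)/(0.07038−0.03484) = 41 + 0.01531·39/0.03554 ≈ 57.80, so AQI = 58.
Houston: 0.08869 ∈ [0.07039, 0.11337] ↔ index [81, 120].
81 + (0.08869−0.07039)·(120−81)/(0.11337−0.07039) = 81 + 0.01830·39/0.04298 ≈ 97.61, so AQI = 98.
AQIs: Salt Lake City=90, Mexico City=151, Kathmandu=58, Houston=98. Houston (98) − Mexico City (151) = -53.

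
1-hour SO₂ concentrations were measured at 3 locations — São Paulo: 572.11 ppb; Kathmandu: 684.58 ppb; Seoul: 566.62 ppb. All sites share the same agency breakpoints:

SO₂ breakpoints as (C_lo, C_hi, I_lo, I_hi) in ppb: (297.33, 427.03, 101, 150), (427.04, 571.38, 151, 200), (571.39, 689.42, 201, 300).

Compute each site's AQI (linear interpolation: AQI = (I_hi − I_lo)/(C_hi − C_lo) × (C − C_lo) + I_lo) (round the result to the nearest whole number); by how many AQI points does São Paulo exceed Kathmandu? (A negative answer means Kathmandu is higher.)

-94

São Paulo 572.11: bracket 571.39–689.42 → index 201–300; slope 99/118.03, offset 0.72.
AQI = 201 + 99/118.03·0.72 ≈ 201.60 ⇒ 202.
Kathmandu: 684.58 lies in 571.39–689.42, so I_lo=201, I_hi=300, C_lo=571.39, C_hi=689.42.
(300−201)/(689.42−571.39) × (684.58−571.39) + 201 = 99/118.03 × 113.19 + 201 ≈ 295.94 → 296.
Seoul: row 427.04–571.38 (AQI 151–200). (200−151)·(566.62−427.04)/(571.38−427.04) + 151 = 49·139.58/144.34 + 151 ≈ 198.38 → 198.
AQIs: São Paulo=202, Kathmandu=296, Seoul=198. São Paulo (202) − Kathmandu (296) = -94.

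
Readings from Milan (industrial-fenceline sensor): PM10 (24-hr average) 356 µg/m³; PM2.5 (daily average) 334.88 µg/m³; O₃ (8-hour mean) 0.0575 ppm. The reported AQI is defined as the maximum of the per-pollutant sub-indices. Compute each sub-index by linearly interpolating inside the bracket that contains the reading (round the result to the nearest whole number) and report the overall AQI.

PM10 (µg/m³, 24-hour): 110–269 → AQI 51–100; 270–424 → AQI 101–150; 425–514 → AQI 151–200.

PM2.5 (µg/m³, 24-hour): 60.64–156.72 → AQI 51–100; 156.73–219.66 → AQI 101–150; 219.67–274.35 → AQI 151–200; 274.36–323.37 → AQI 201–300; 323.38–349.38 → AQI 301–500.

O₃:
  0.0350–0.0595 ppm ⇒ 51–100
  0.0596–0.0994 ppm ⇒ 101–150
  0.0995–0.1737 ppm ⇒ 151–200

389

PM10: 356 lies in 270–424, so I_lo=101, I_hi=150, C_lo=270, C_hi=424.
(150−101)/(424−270) × (356−270) + 101 = 49/154 × 86 + 101 ≈ 128.36 → 128.
PM2.5: row 323.38–349.38 (AQI 301–500). (500−301)·(334.88−323.38)/(349.38−323.38) + 301 = 199·11.50/26.00 + 301 ≈ 389.02 → 389.
O₃: row 0.0350–0.0595 (AQI 51–100). (100−51)·(0.0575−0.0350)/(0.0595−0.0350) + 51 = 49·0.0225/0.0245 + 51 ≈ 96.00 → 96.
Sub-indices: PM10→128, PM2.5→389, O₃→96. Overall AQI = max = 389; dominant pollutant is PM2.5.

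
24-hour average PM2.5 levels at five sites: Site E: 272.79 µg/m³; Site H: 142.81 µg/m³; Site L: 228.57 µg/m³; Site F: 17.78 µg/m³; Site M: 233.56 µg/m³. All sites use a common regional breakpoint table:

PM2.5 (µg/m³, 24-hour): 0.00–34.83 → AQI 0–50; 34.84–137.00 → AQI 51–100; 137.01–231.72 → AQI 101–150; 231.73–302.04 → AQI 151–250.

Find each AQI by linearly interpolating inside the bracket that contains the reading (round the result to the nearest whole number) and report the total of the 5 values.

Site E: row 231.73–302.04 (AQI 151–250). (250−151)·(272.79−231.73)/(302.04−231.73) + 151 = 99·41.06/70.31 + 151 ≈ 208.81 → 209.
Site H: row 137.01–231.72 (AQI 101–150). (150−101)·(142.81−137.01)/(231.72−137.01) + 101 = 49·5.80/94.71 + 101 ≈ 104.00 → 104.
Site L 228.57: bracket 137.01–231.72 → index 101–150; slope 49/94.71, offset 91.56.
AQI = 101 + 49/94.71·91.56 ≈ 148.37 ⇒ 148.
Site F: 17.78 ∈ [0.00, 34.83] ↔ index [0, 50].
0 + (17.78−0.00)·(50−0)/(34.83−0.00) = 0 + 17.78·50/34.83 ≈ 25.52, so AQI = 26.
Site M 233.56: bracket 231.73–302.04 → index 151–250; slope 99/70.31, offset 1.83.
AQI = 151 + 99/70.31·1.83 ≈ 153.58 ⇒ 154.
AQIs: Site E=209, Site H=104, Site L=148, Site F=26, Site M=154. Sum = 209 + 104 + 148 + 26 + 154 = 641.

641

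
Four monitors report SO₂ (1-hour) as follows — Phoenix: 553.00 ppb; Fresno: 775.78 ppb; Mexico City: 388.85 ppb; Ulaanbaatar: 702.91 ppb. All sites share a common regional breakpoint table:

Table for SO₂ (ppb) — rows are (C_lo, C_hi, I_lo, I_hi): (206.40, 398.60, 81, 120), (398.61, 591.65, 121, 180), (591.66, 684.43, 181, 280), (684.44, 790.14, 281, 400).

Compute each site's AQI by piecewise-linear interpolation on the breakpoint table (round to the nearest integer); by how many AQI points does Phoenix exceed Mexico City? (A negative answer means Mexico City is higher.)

Phoenix 553.00: bracket 398.61–591.65 → index 121–180; slope 59/193.04, offset 154.39.
AQI = 121 + 59/193.04·154.39 ≈ 168.19 ⇒ 168.
Fresno: row 684.44–790.14 (AQI 281–400). (400−281)·(775.78−684.44)/(790.14−684.44) + 281 = 119·91.34/105.70 + 281 ≈ 383.83 → 384.
Mexico City: 388.85 ∈ [206.40, 398.60] ↔ index [81, 120].
81 + (388.85−206.40)·(120−81)/(398.60−206.40) = 81 + 182.45·39/192.20 ≈ 118.02, so AQI = 118.
Ulaanbaatar: 702.91 lies in 684.44–790.14, so I_lo=281, I_hi=400, C_lo=684.44, C_hi=790.14.
(400−281)/(790.14−684.44) × (702.91−684.44) + 281 = 119/105.70 × 18.47 + 281 ≈ 301.79 → 302.
AQIs: Phoenix=168, Fresno=384, Mexico City=118, Ulaanbaatar=302. Phoenix (168) − Mexico City (118) = 50.

50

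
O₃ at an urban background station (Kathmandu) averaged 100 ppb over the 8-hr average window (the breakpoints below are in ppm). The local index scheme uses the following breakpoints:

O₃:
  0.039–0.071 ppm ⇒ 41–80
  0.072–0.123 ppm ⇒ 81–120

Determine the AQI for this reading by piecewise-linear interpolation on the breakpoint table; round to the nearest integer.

102

Convert: 100 ppb = 0.100 ppm.
O₃: 0.100 ∈ [0.072, 0.123] ↔ index [81, 120].
81 + (0.100−0.072)·(120−81)/(0.123−0.072) = 81 + 0.028·39/0.051 ≈ 102.41, so AQI = 102.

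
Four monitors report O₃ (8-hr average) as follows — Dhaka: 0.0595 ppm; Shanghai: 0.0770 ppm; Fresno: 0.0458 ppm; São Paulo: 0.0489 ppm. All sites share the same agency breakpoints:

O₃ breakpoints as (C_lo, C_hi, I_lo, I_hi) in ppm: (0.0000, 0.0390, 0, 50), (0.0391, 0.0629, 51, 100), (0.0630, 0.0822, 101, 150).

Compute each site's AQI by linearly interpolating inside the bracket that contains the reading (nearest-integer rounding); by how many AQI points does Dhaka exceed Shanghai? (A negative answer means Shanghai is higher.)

-44

Dhaka: 0.0595 ∈ [0.0391, 0.0629] ↔ index [51, 100].
51 + (0.0595−0.0391)·(100−51)/(0.0629−0.0391) = 51 + 0.0204·49/0.0238 ≈ 93.00, so AQI = 93.
Shanghai: 0.0770 lies in 0.0630–0.0822, so I_lo=101, I_hi=150, C_lo=0.0630, C_hi=0.0822.
(150−101)/(0.0822−0.0630) × (0.0770−0.0630) + 101 = 49/0.0192 × 0.0140 + 101 ≈ 136.73 → 137.
Fresno: row 0.0391–0.0629 (AQI 51–100). (100−51)·(0.0458−0.0391)/(0.0629−0.0391) + 51 = 49·0.0067/0.0238 + 51 ≈ 64.79 → 65.
São Paulo: 0.0489 ∈ [0.0391, 0.0629] ↔ index [51, 100].
51 + (0.0489−0.0391)·(100−51)/(0.0629−0.0391) = 51 + 0.0098·49/0.0238 ≈ 71.18, so AQI = 71.
AQIs: Dhaka=93, Shanghai=137, Fresno=65, São Paulo=71. Dhaka (93) − Shanghai (137) = -44.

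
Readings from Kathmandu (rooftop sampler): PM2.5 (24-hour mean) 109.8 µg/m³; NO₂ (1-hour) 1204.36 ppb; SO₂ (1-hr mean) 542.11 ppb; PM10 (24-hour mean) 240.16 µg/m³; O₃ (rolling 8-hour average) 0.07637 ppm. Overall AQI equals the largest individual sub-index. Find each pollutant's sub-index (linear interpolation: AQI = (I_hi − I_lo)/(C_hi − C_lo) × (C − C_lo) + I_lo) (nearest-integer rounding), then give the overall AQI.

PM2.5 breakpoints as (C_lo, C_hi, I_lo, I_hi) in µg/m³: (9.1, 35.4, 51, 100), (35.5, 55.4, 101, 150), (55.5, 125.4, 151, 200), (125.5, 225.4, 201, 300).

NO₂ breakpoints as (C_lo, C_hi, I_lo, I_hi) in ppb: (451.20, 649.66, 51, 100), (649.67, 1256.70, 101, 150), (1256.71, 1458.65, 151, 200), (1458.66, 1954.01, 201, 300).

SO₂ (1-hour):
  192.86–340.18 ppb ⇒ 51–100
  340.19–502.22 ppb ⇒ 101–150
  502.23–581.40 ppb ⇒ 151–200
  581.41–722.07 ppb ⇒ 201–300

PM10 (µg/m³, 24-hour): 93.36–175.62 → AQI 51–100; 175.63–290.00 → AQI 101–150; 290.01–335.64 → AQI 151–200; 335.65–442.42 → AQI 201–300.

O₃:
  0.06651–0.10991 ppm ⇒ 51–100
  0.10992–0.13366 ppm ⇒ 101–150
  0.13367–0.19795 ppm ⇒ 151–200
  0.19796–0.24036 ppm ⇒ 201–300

PM2.5: 109.8 lies in 55.5–125.4, so I_lo=151, I_hi=200, C_lo=55.5, C_hi=125.4.
(200−151)/(125.4−55.5) × (109.8−55.5) + 151 = 49/69.9 × 54.3 + 151 ≈ 189.06 → 189.
NO₂: 1204.36 ∈ [649.67, 1256.70] ↔ index [101, 150].
101 + (1204.36−649.67)·(150−101)/(1256.70−649.67) = 101 + 554.69·49/607.03 ≈ 145.78, so AQI = 146.
SO₂ 542.11: bracket 502.23–581.40 → index 151–200; slope 49/79.17, offset 39.88.
AQI = 151 + 49/79.17·39.88 ≈ 175.68 ⇒ 176.
PM10: 240.16 ∈ [175.63, 290.00] ↔ index [101, 150].
101 + (240.16−175.63)·(150−101)/(290.00−175.63) = 101 + 64.53·49/114.37 ≈ 128.65, so AQI = 129.
O₃: 0.07637 ∈ [0.06651, 0.10991] ↔ index [51, 100].
51 + (0.07637−0.06651)·(100−51)/(0.10991−0.06651) = 51 + 0.00986·49/0.04340 ≈ 62.13, so AQI = 62.
Sub-indices: PM2.5→189, NO₂→146, SO₂→176, PM10→129, O₃→62. Overall AQI = max = 189; dominant pollutant is PM2.5.

189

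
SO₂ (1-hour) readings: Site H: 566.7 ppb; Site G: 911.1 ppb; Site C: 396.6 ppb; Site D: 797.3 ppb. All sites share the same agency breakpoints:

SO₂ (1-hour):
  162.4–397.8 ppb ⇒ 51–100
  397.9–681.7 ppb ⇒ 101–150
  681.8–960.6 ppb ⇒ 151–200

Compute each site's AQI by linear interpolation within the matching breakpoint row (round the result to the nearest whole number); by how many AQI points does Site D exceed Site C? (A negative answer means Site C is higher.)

71

Site H: row 397.9–681.7 (AQI 101–150). (150−101)·(566.7−397.9)/(681.7−397.9) + 101 = 49·168.8/283.8 + 101 ≈ 130.14 → 130.
Site G: 911.1 lies in 681.8–960.6, so I_lo=151, I_hi=200, C_lo=681.8, C_hi=960.6.
(200−151)/(960.6−681.8) × (911.1−681.8) + 151 = 49/278.8 × 229.3 + 151 ≈ 191.30 → 191.
Site C: 396.6 ∈ [162.4, 397.8] ↔ index [51, 100].
51 + (396.6−162.4)·(100−51)/(397.8−162.4) = 51 + 234.2·49/235.4 ≈ 99.75, so AQI = 100.
Site D 797.3: bracket 681.8–960.6 → index 151–200; slope 49/278.8, offset 115.5.
AQI = 151 + 49/278.8·115.5 ≈ 171.30 ⇒ 171.
AQIs: Site H=130, Site G=191, Site C=100, Site D=171. Site D (171) − Site C (100) = 71.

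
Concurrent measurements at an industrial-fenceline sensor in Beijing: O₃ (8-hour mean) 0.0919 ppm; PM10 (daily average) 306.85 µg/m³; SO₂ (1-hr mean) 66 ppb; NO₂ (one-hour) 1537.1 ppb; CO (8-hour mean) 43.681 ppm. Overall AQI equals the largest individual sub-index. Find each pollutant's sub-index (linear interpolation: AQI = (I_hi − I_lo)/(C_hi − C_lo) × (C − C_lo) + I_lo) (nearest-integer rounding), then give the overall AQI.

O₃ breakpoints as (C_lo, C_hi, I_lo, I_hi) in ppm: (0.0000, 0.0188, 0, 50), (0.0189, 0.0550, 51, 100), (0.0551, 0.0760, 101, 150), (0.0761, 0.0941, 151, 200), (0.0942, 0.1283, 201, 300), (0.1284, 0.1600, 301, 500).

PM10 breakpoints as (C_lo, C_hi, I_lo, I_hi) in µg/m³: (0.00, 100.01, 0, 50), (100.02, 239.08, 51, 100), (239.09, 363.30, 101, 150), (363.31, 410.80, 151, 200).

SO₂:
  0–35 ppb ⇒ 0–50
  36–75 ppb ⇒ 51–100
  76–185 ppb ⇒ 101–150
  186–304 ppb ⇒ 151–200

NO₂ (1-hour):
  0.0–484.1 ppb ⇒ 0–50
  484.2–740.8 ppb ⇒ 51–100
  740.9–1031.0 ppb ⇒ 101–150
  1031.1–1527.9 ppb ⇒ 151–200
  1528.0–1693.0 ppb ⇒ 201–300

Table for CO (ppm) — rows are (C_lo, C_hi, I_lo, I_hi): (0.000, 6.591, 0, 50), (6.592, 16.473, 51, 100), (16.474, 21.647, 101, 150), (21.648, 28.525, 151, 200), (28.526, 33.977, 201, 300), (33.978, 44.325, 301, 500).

O₃: 0.0919 lies in 0.0761–0.0941, so I_lo=151, I_hi=200, C_lo=0.0761, C_hi=0.0941.
(200−151)/(0.0941−0.0761) × (0.0919−0.0761) + 151 = 49/0.0180 × 0.0158 + 151 ≈ 194.01 → 194.
PM10: 306.85 lies in 239.09–363.30, so I_lo=101, I_hi=150, C_lo=239.09, C_hi=363.30.
(150−101)/(363.30−239.09) × (306.85−239.09) + 101 = 49/124.21 × 67.76 + 101 ≈ 127.73 → 128.
SO₂: 66 lies in 36–75, so I_lo=51, I_hi=100, C_lo=36, C_hi=75.
(100−51)/(75−36) × (66−36) + 51 = 49/39 × 30 + 51 ≈ 88.69 → 89.
NO₂: 1537.1 lies in 1528.0–1693.0, so I_lo=201, I_hi=300, C_lo=1528.0, C_hi=1693.0.
(300−201)/(1693.0−1528.0) × (1537.1−1528.0) + 201 = 99/165.0 × 9.1 + 201 ≈ 206.46 → 206.
CO: 43.681 lies in 33.978–44.325, so I_lo=301, I_hi=500, C_lo=33.978, C_hi=44.325.
(500−301)/(44.325−33.978) × (43.681−33.978) + 301 = 199/10.347 × 9.703 + 301 ≈ 487.61 → 488.
Sub-indices: O₃→194, PM10→128, SO₂→89, NO₂→206, CO→488. Overall AQI = max = 488; dominant pollutant is CO.

488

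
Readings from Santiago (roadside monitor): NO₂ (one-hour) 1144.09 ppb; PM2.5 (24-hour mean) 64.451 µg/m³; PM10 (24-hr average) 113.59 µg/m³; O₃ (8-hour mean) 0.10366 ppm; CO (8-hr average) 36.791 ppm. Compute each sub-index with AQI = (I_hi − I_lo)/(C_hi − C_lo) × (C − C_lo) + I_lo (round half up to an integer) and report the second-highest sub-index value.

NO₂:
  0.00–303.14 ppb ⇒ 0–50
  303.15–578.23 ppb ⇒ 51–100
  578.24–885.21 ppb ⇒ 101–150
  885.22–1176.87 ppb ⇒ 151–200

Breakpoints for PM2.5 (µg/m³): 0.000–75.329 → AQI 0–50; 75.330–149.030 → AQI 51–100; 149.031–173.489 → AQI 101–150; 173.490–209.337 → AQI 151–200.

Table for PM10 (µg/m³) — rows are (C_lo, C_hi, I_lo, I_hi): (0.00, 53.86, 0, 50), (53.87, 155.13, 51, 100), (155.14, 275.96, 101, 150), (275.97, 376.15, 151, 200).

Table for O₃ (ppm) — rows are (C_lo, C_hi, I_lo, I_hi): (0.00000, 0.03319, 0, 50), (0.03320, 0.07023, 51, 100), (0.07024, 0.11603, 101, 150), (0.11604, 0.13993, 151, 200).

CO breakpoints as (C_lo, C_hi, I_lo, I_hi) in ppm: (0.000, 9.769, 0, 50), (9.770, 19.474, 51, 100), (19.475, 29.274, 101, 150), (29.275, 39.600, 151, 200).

187

NO₂ 1144.09: bracket 885.22–1176.87 → index 151–200; slope 49/291.65, offset 258.87.
AQI = 151 + 49/291.65·258.87 ≈ 194.49 ⇒ 194.
PM2.5: 64.451 ∈ [0.000, 75.329] ↔ index [0, 50].
0 + (64.451−0.000)·(50−0)/(75.329−0.000) = 0 + 64.451·50/75.329 ≈ 42.78, so AQI = 43.
PM10: row 53.87–155.13 (AQI 51–100). (100−51)·(113.59−53.87)/(155.13−53.87) + 51 = 49·59.72/101.26 + 51 ≈ 79.90 → 80.
O₃: 0.10366 ∈ [0.07024, 0.11603] ↔ index [101, 150].
101 + (0.10366−0.07024)·(150−101)/(0.11603−0.07024) = 101 + 0.03342·49/0.04579 ≈ 136.76, so AQI = 137.
CO: row 29.275–39.600 (AQI 151–200). (200−151)·(36.791−29.275)/(39.600−29.275) + 151 = 49·7.516/10.325 + 151 ≈ 186.67 → 187.
Sub-indices: NO₂→194, PM2.5→43, PM10→80, O₃→137, CO→187. Ranked high→low: 194, 187, 137, 80, 43. Second-highest sub-index = 187.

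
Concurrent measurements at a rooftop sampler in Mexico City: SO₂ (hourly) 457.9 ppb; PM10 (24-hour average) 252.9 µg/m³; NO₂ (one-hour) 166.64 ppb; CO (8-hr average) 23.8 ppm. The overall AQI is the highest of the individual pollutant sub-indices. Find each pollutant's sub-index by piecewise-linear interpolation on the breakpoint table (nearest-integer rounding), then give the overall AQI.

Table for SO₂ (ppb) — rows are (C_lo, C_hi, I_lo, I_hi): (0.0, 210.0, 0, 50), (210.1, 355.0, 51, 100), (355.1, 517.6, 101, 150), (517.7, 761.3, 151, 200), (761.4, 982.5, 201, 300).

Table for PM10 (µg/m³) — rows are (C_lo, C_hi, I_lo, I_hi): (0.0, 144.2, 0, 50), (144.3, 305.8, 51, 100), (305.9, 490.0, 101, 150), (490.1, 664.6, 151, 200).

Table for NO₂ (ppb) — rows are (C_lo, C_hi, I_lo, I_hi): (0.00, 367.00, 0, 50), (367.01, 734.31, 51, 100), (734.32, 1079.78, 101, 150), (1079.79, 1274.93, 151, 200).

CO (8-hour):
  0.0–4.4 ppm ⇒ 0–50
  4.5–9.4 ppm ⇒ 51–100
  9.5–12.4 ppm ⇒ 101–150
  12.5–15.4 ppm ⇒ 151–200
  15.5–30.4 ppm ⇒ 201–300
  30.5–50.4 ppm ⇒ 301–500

256

SO₂ 457.9: bracket 355.1–517.6 → index 101–150; slope 49/162.5, offset 102.8.
AQI = 101 + 49/162.5·102.8 ≈ 132.00 ⇒ 132.
PM10 252.9: bracket 144.3–305.8 → index 51–100; slope 49/161.5, offset 108.6.
AQI = 51 + 49/161.5·108.6 ≈ 83.95 ⇒ 84.
NO₂: row 0.00–367.00 (AQI 0–50). (50−0)·(166.64−0.00)/(367.00−0.00) + 0 = 50·166.64/367.00 + 0 ≈ 22.70 → 23.
CO: 23.8 ∈ [15.5, 30.4] ↔ index [201, 300].
201 + (23.8−15.5)·(300−201)/(30.4−15.5) = 201 + 8.3·99/14.9 ≈ 256.15, so AQI = 256.
Sub-indices: SO₂→132, PM10→84, NO₂→23, CO→256. Overall AQI = max = 256; dominant pollutant is CO.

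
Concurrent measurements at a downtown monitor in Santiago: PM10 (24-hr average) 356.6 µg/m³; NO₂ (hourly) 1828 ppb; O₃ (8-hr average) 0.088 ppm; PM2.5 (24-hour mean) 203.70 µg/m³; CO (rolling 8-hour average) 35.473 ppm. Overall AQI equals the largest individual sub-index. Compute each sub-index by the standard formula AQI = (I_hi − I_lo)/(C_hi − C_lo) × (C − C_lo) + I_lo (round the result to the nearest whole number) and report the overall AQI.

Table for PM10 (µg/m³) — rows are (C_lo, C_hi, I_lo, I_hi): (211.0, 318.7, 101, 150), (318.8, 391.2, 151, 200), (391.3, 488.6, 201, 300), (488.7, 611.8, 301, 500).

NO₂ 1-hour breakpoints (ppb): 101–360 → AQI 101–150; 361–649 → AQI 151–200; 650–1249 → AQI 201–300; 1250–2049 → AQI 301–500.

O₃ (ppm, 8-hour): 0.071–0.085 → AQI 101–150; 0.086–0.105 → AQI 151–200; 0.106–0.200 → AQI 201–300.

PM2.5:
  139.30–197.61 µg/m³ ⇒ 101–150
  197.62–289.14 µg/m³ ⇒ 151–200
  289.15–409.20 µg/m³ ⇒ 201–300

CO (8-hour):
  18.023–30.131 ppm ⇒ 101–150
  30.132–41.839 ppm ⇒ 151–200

PM10: row 318.8–391.2 (AQI 151–200). (200−151)·(356.6−318.8)/(391.2−318.8) + 151 = 49·37.8/72.4 + 151 ≈ 176.58 → 177.
NO₂: 1828 ∈ [1250, 2049] ↔ index [301, 500].
301 + (1828−1250)·(500−301)/(2049−1250) = 301 + 578·199/799 ≈ 444.96, so AQI = 445.
O₃: row 0.086–0.105 (AQI 151–200). (200−151)·(0.088−0.086)/(0.105−0.086) + 151 = 49·0.002/0.019 + 151 ≈ 156.16 → 156.
PM2.5: 203.70 ∈ [197.62, 289.14] ↔ index [151, 200].
151 + (203.70−197.62)·(200−151)/(289.14−197.62) = 151 + 6.08·49/91.52 ≈ 154.26, so AQI = 154.
CO: row 30.132–41.839 (AQI 151–200). (200−151)·(35.473−30.132)/(41.839−30.132) + 151 = 49·5.341/11.707 + 151 ≈ 173.35 → 173.
Sub-indices: PM10→177, NO₂→445, O₃→156, PM2.5→154, CO→173. Overall AQI = max = 445; dominant pollutant is NO₂.
AQI 445: Hazardous.

445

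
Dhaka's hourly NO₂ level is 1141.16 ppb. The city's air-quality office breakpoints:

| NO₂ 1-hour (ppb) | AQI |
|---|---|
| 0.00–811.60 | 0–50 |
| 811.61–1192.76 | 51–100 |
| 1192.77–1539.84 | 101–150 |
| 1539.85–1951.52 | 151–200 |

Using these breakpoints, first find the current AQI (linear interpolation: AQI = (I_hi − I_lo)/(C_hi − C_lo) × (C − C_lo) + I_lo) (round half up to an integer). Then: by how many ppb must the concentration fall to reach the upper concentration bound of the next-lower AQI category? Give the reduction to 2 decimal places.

NO₂ 1141.16: bracket 811.61–1192.76 → index 51–100; slope 49/381.15, offset 329.55.
AQI = 51 + 49/381.15·329.55 ≈ 93.37 ⇒ 93.
Current AQI 93 is in the Moderate range (51–100). The next-lower category tops out at AQI 50, whose upper concentration bound is 811.60 ppb.
Reduction needed = 1141.16 − 811.60 = 329.56 ppb.

329.56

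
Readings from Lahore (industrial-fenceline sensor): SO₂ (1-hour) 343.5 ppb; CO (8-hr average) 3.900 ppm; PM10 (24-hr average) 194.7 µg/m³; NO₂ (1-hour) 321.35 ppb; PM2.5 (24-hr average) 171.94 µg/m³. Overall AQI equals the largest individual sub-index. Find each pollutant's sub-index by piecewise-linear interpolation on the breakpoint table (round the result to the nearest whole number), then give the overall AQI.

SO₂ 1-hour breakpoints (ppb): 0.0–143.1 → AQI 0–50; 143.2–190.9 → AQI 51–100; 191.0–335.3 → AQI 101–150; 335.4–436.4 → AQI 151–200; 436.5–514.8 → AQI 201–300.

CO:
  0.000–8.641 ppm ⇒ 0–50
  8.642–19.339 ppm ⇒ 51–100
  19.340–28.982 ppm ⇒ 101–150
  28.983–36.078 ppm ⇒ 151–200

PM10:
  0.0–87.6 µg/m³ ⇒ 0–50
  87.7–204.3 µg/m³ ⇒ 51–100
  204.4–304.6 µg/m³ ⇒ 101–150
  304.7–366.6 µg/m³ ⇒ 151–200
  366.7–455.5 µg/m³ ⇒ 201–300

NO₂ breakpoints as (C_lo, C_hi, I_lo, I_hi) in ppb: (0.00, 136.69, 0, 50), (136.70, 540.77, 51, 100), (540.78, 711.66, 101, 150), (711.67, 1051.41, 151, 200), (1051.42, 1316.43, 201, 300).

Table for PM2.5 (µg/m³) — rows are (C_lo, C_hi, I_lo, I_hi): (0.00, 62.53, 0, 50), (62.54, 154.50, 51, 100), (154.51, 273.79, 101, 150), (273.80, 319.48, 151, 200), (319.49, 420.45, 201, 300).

155

SO₂: 343.5 ∈ [335.4, 436.4] ↔ index [151, 200].
151 + (343.5−335.4)·(200−151)/(436.4−335.4) = 151 + 8.1·49/101.0 ≈ 154.93, so AQI = 155.
CO: 3.900 lies in 0.000–8.641, so I_lo=0, I_hi=50, C_lo=0.000, C_hi=8.641.
(50−0)/(8.641−0.000) × (3.900−0.000) + 0 = 50/8.641 × 3.900 + 0 ≈ 22.57 → 23.
PM10: 194.7 lies in 87.7–204.3, so I_lo=51, I_hi=100, C_lo=87.7, C_hi=204.3.
(100−51)/(204.3−87.7) × (194.7−87.7) + 51 = 49/116.6 × 107.0 + 51 ≈ 95.97 → 96.
NO₂: 321.35 lies in 136.70–540.77, so I_lo=51, I_hi=100, C_lo=136.70, C_hi=540.77.
(100−51)/(540.77−136.70) × (321.35−136.70) + 51 = 49/404.07 × 184.65 + 51 ≈ 73.39 → 73.
PM2.5: 171.94 lies in 154.51–273.79, so I_lo=101, I_hi=150, C_lo=154.51, C_hi=273.79.
(150−101)/(273.79−154.51) × (171.94−154.51) + 101 = 49/119.28 × 17.43 + 101 ≈ 108.16 → 108.
Sub-indices: SO₂→155, CO→23, PM10→96, NO₂→73, PM2.5→108. Overall AQI = max = 155; dominant pollutant is SO₂.
AQI 155: Unhealthy.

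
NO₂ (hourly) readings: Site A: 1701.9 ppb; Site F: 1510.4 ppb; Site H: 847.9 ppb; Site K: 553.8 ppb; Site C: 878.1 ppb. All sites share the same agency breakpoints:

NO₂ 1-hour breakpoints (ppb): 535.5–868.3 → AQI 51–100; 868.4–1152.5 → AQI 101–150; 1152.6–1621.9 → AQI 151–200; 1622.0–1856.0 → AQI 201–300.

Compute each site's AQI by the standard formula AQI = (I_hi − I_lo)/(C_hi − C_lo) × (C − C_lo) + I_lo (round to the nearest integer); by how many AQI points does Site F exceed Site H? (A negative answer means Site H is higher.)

Site A: row 1622.0–1856.0 (AQI 201–300). (300−201)·(1701.9−1622.0)/(1856.0−1622.0) + 201 = 99·79.9/234.0 + 201 ≈ 234.80 → 235.
Site F: 1510.4 lies in 1152.6–1621.9, so I_lo=151, I_hi=200, C_lo=1152.6, C_hi=1621.9.
(200−151)/(1621.9−1152.6) × (1510.4−1152.6) + 151 = 49/469.3 × 357.8 + 151 ≈ 188.36 → 188.
Site H: row 535.5–868.3 (AQI 51–100). (100−51)·(847.9−535.5)/(868.3−535.5) + 51 = 49·312.4/332.8 + 51 ≈ 97.00 → 97.
Site K: 553.8 ∈ [535.5, 868.3] ↔ index [51, 100].
51 + (553.8−535.5)·(100−51)/(868.3−535.5) = 51 + 18.3·49/332.8 ≈ 53.69, so AQI = 54.
Site C 878.1: bracket 868.4–1152.5 → index 101–150; slope 49/284.1, offset 9.7.
AQI = 101 + 49/284.1·9.7 ≈ 102.67 ⇒ 103.
AQIs: Site A=235, Site F=188, Site H=97, Site K=54, Site C=103. Site F (188) − Site H (97) = 91.

91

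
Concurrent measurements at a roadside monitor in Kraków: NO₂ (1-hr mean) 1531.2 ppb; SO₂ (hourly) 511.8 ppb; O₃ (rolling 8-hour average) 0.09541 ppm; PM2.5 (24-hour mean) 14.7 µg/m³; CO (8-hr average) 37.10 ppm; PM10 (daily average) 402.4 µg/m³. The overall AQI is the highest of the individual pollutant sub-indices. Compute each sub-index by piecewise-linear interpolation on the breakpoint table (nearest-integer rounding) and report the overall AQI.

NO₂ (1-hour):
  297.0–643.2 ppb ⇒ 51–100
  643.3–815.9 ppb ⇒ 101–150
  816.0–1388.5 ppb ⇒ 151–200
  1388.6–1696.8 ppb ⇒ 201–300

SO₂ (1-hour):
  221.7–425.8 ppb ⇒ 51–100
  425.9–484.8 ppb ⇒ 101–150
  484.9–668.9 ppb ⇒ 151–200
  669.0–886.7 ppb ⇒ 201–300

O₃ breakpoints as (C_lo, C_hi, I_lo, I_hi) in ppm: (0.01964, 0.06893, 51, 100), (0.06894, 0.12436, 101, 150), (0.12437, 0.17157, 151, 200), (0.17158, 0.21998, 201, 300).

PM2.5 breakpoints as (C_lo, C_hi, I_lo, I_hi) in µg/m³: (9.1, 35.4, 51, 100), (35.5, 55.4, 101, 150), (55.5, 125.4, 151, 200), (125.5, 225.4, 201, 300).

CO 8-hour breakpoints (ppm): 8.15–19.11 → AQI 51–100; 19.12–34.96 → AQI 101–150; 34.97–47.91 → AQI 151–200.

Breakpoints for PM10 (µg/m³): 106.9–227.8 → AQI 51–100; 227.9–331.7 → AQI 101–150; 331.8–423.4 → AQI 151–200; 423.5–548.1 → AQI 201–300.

247

NO₂: 1531.2 lies in 1388.6–1696.8, so I_lo=201, I_hi=300, C_lo=1388.6, C_hi=1696.8.
(300−201)/(1696.8−1388.6) × (1531.2−1388.6) + 201 = 99/308.2 × 142.6 + 201 ≈ 246.81 → 247.
SO₂: row 484.9–668.9 (AQI 151–200). (200−151)·(511.8−484.9)/(668.9−484.9) + 151 = 49·26.9/184.0 + 151 ≈ 158.16 → 158.
O₃: row 0.06894–0.12436 (AQI 101–150). (150−101)·(0.09541−0.06894)/(0.12436−0.06894) + 101 = 49·0.02647/0.05542 + 101 ≈ 124.40 → 124.
PM2.5: 14.7 lies in 9.1–35.4, so I_lo=51, I_hi=100, C_lo=9.1, C_hi=35.4.
(100−51)/(35.4−9.1) × (14.7−9.1) + 51 = 49/26.3 × 5.6 + 51 ≈ 61.43 → 61.
CO: 37.10 ∈ [34.97, 47.91] ↔ index [151, 200].
151 + (37.10−34.97)·(200−151)/(47.91−34.97) = 151 + 2.13·49/12.94 ≈ 159.07, so AQI = 159.
PM10: 402.4 lies in 331.8–423.4, so I_lo=151, I_hi=200, C_lo=331.8, C_hi=423.4.
(200−151)/(423.4−331.8) × (402.4−331.8) + 151 = 49/91.6 × 70.6 + 151 ≈ 188.77 → 189.
Sub-indices: NO₂→247, SO₂→158, O₃→124, PM2.5→61, CO→159, PM10→189. Overall AQI = max = 247; dominant pollutant is NO₂.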